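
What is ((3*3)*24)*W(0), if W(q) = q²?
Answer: 0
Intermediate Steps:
((3*3)*24)*W(0) = ((3*3)*24)*0² = (9*24)*0 = 216*0 = 0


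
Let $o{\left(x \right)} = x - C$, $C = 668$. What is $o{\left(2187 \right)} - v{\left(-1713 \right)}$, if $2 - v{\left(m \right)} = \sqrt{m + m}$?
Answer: $1517 + i \sqrt{3426} \approx 1517.0 + 58.532 i$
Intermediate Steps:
$o{\left(x \right)} = -668 + x$ ($o{\left(x \right)} = x - 668 = -668 + x$)
$v{\left(m \right)} = 2 - \sqrt{2} \sqrt{m}$ ($v{\left(m \right)} = 2 - \sqrt{m + m} = 2 - \sqrt{2 m} = 2 - \sqrt{2} \sqrt{m}$)
$o{\left(2187 \right)} - v{\left(-1713 \right)} = \left(-668 + 2187\right) - \left(2 - \sqrt{2} \sqrt{-1713}\right) = 1519 - \left(2 - \sqrt{2} i \sqrt{1713}\right) = 1519 - \left(2 - i \sqrt{3426}\right) = 1517 + i \sqrt{3426}$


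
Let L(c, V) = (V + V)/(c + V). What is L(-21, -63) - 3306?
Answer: -6609/2 ≈ -3304.5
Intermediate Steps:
L(c, V) = 2*V/(V + c) (L(c, V) = (2*V)/(V + c) = 2*V/(V + c))
L(-21, -63) - 3306 = 2*(-63)/(-63 - 21) - 3306 = 2*(-63)/(-84) - 3306 = 2*(-63)*(-1/84) - 3306 = 3/2 - 3306 = -6609/2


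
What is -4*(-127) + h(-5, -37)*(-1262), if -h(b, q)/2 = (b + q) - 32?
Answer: -186268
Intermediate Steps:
h(b, q) = 64 - 2*b - 2*q (h(b, q) = -2*((b + q) - 32) = -2*(-32 + b + q) = 64 - 2*b - 2*q)
-4*(-127) + h(-5, -37)*(-1262) = -4*(-127) + (64 - 2*(-5) - 2*(-37))*(-1262) = 508 + (64 + 10 + 74)*(-1262) = 508 + 148*(-1262) = 508 - 186776 = -186268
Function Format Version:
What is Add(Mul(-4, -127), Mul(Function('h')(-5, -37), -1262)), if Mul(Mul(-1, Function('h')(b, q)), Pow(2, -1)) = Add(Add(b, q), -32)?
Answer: -186268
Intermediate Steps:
Function('h')(b, q) = Add(64, Mul(-2, b), Mul(-2, q)) (Function('h')(b, q) = Mul(-2, Add(Add(b, q), -32)) = Mul(-2, Add(-32, b, q)) = Add(64, Mul(-2, b), Mul(-2, q)))
Add(Mul(-4, -127), Mul(Function('h')(-5, -37), -1262)) = Add(Mul(-4, -127), Mul(Add(64, Mul(-2, -5), Mul(-2, -37)), -1262)) = Add(508, Mul(Add(64, 10, 74), -1262)) = Add(508, Mul(148, -1262)) = Add(508, -186776) = -186268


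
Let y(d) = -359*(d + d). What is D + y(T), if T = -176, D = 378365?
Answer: 504733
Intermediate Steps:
y(d) = -718*d
D + y(T) = 378365 - 718*(-176) = 378365 + 126368 = 504733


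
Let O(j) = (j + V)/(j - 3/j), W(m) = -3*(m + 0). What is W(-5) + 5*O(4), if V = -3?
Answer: 215/13 ≈ 16.538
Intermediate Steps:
W(m) = -3*m
O(j) = (-3 + j)/(j - 3/j) (O(j) = (j - 3)/(j - 3/j) = (-3 + j)/(j - 3/j))
W(-5) + 5*O(4) = -3*(-5) + 5*(4*(-3 + 4)/(-3 + 4**2)) = 15 + 5*(4*1/(-3 + 16)) = 15 + 5*(4*1/13) = 15 + 5*(4*(1/13)*1) = 15 + 5*(4/13) = 15 + 20/13 = 215/13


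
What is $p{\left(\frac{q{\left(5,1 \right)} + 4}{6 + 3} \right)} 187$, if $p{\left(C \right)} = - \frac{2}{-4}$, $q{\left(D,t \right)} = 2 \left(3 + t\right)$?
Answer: $\frac{187}{2} \approx 93.5$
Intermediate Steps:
$q{\left(D,t \right)} = 6 + 2 t$
$p{\left(C \right)} = \frac{1}{2}$ ($p{\left(C \right)} = \left(-2\right) \left(- \frac{1}{4}\right) = \frac{1}{2}$)
$p{\left(\frac{q{\left(5,1 \right)} + 4}{6 + 3} \right)} 187 = \frac{1}{2} \cdot 187 = \frac{187}{2}$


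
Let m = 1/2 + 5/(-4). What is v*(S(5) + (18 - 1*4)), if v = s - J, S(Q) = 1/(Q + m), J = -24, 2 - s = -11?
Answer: 8954/17 ≈ 526.71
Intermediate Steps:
s = 13 (s = 2 - 1*(-11) = 2 + 11 = 13)
m = -3/4 (m = 1*(1/2) + 5*(-1/4) = 1/2 - 5/4 = -3/4 ≈ -0.75000)
S(Q) = 1/(-3/4 + Q) (S(Q) = 1/(Q - 3/4) = 1/(-3/4 + Q))
v = 37 (v = 13 - 1*(-24) = 13 + 24 = 37)
v*(S(5) + (18 - 1*4)) = 37*(4/(-3 + 4*5) + (18 - 1*4)) = 37*(4/(-3 + 20) + (18 - 4)) = 37*(4/17 + 14) = 37*(242/17) = 8954/17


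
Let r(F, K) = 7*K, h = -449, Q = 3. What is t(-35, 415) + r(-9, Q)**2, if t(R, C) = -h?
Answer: 890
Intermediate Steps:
t(R, C) = 449 (t(R, C) = -1*(-449) = 449)
t(-35, 415) + r(-9, Q)**2 = 449 + (7*3)**2 = 449 + 21**2 = 449 + 441 = 890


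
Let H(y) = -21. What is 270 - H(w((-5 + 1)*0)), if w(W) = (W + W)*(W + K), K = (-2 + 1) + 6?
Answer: 291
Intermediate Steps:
K = 5 (K = -1 + 6 = 5)
w(W) = 2*W*(5 + W) (w(W) = (W + W)*(W + 5) = (2*W)*(5 + W) = 2*W*(5 + W))
270 - H(w((-5 + 1)*0)) = 270 - 1*(-21) = 270 + 21 = 291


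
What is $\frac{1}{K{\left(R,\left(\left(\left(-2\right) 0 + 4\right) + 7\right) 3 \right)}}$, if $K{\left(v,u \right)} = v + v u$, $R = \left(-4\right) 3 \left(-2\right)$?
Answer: $\frac{1}{816} \approx 0.0012255$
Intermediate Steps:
$R = 24$ ($R = \left(-12\right) \left(-2\right) = 24$)
$K{\left(v,u \right)} = v + u v$
$\frac{1}{K{\left(R,\left(\left(\left(-2\right) 0 + 4\right) + 7\right) 3 \right)}} = \frac{1}{24 \left(1 + \left(\left(\left(-2\right) 0 + 4\right) + 7\right) 3\right)} = \frac{1}{24 \left(1 + \left(\left(0 + 4\right) + 7\right) 3\right)} = \frac{1}{24 \left(1 + \left(4 + 7\right) 3\right)} = \frac{1}{24 \left(1 + 11 \cdot 3\right)} = \frac{1}{24 \left(1 + 33\right)} = \frac{1}{24 \cdot 34} = \frac{1}{816}$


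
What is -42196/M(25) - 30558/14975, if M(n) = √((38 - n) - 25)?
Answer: -30558/14975 + 21098*I*√3/3 ≈ -2.0406 + 12181.0*I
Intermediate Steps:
M(n) = √(13 - n)
-42196/M(25) - 30558/14975 = -42196/√(13 - 1*25) - 30558/14975 = -42196/√(13 - 25) - 30558*1/14975 = -42196*(-I*√3/6) - 30558/14975 = -(-21098)*I*√3/3 - 30558/14975 = 21098*I*√3/3 - 30558/14975 = -30558/14975 + 21098*I*√3/3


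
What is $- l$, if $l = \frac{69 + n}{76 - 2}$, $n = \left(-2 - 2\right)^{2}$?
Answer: $- \frac{85}{74} \approx -1.1486$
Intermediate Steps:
$n = 16$ ($n = \left(-4\right)^{2} = 16$)
$l = \frac{85}{74}$ ($l = \frac{69 + 16}{76 - 2} = \frac{1}{74} \cdot 85 = \frac{85}{74} \approx 1.1486$)
$- l = \left(-1\right) \frac{85}{74} = - \frac{85}{74}$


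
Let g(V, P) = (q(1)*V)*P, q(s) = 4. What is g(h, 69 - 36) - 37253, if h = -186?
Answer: -61805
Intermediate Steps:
g(V, P) = 4*P*V (g(V, P) = (4*V)*P = 4*P*V)
g(h, 69 - 36) - 37253 = 4*(69 - 36)*(-186) - 37253 = 4*33*(-186) - 37253 = -24552 - 37253 = -61805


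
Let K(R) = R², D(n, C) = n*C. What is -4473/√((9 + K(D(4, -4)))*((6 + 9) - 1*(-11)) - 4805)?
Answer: -1491*√2085/695 ≈ -97.959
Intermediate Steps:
D(n, C) = C*n
-4473/√((9 + K(D(4, -4)))*((6 + 9) - 1*(-11)) - 4805) = -4473/√((9 + (-4*4)²)*((6 + 9) - 1*(-11)) - 4805) = -4473/√((9 + (-16)²)*(15 + 11) - 4805) = -4473/√((9 + 256)*26 - 4805) = -4473/√(265*26 - 4805) = -4473/√(6890 - 4805) = -4473*√2085/2085 = -1491*√2085/695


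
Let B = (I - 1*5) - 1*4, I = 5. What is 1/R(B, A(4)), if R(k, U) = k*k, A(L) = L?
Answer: 1/16 ≈ 0.062500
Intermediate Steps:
B = -4 (B = (5 - 1*5) - 1*4 = (5 - 5) - 4 = 0 - 4 = -4)
R(k, U) = k**2
1/R(B, A(4)) = 1/((-4)**2) = 1/16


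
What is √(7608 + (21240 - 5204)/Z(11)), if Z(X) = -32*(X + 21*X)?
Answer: √14725079/44 ≈ 87.212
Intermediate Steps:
Z(X) = -704*X
√(7608 + (21240 - 5204)/Z(11)) = √(7608 + (21240 - 5204)/((-704*11))) = √(7608 + 16036/(-7744)) = √(7608 + 16036*(-1/7744)) = √(7608 - 4009/1936) = √(14725079/1936) = √14725079/44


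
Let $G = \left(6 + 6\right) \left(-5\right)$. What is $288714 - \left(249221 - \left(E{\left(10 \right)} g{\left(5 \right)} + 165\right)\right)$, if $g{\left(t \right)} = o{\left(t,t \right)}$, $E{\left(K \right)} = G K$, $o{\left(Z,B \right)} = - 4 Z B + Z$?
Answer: $96658$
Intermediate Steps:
$G = -60$ ($G = 12 \left(-5\right) = -60$)
$o{\left(Z,B \right)} = Z - 4 B Z$ ($o{\left(Z,B \right)} = - 4 B Z + Z = Z - 4 B Z$)
$E{\left(K \right)} = - 60 K$
$g{\left(t \right)} = t \left(1 - 4 t\right)$
$288714 - \left(249221 - \left(E{\left(10 \right)} g{\left(5 \right)} + 165\right)\right) = 288714 - \left(249221 - \left(\left(-60\right) 10 \cdot 5 \left(1 - 20\right) + 165\right)\right) = 288714 - \left(249221 - \left(- 600 \cdot 5 \left(1 - 20\right) + 165\right)\right) = 288714 - \left(249221 - \left(- 600 \cdot 5 \left(-19\right) + 165\right)\right) = 288714 - \left(249221 - \left(\left(-600\right) \left(-95\right) + 165\right)\right) = 288714 - \left(249221 - \left(57000 + 165\right)\right) = 288714 - \left(249221 - 57165\right) = 288714 - 192056 = 96658$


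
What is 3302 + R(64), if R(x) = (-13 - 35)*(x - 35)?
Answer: 1910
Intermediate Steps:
R(x) = 1680 - 48*x (R(x) = -48*(-35 + x) = 1680 - 48*x)
3302 + R(64) = 3302 + (1680 - 48*64) = 3302 + (1680 - 3072) = 3302 - 1392 = 1910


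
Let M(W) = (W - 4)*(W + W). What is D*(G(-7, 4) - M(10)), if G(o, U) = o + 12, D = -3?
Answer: 345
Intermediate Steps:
G(o, U) = 12 + o
M(W) = 2*W*(-4 + W) (M(W) = (-4 + W)*(2*W) = 2*W*(-4 + W))
D*(G(-7, 4) - M(10)) = -3*((12 - 7) - 2*10*(-4 + 10)) = -3*(5 - 2*10*6) = -3*(5 - 1*120) = -3*(5 - 120) = -3*(-115) = 345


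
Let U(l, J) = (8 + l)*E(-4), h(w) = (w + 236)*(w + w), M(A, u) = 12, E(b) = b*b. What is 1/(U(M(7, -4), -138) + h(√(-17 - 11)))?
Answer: -I/(-264*I + 944*√7) ≈ 4.1854e-5 - 0.00039596*I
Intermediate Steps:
E(b) = b²
h(w) = 2*w*(236 + w) (h(w) = (236 + w)*(2*w) = 2*w*(236 + w))
U(l, J) = 128 + 16*l (U(l, J) = (8 + l)*(-4)² = (8 + l)*16 = 128 + 16*l)
1/(U(M(7, -4), -138) + h(√(-17 - 11))) = 1/((128 + 16*12) + 2*√(-17 - 11)*(236 + √(-17 - 11))) = 1/((128 + 192) + 2*√(-28)*(236 + √(-28))) = 1/(320 + 2*(2*I*√7)*(236 + 2*I*√7)) = 1/(320 + 4*I*√7*(236 + 2*I*√7))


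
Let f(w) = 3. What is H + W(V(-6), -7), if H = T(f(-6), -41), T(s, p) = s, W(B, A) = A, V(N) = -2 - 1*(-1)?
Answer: -4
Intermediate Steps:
V(N) = -1 (V(N) = -2 + 1 = -1)
H = 3
H + W(V(-6), -7) = 3 - 7 = -4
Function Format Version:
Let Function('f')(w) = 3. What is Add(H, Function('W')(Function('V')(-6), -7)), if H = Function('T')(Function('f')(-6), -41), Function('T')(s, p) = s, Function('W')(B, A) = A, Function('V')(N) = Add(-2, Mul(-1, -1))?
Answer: -4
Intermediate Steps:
Function('V')(N) = -1 (Function('V')(N) = Add(-2, 1) = -1)
H = 3
Add(H, Function('W')(Function('V')(-6), -7)) = Add(3, -7) = -4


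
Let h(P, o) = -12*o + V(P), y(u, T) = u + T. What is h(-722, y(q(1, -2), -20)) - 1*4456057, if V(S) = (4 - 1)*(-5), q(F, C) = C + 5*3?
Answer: -4455988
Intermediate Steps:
q(F, C) = 15 + C (q(F, C) = C + 15 = 15 + C)
V(S) = -15 (V(S) = 3*(-5) = -15)
y(u, T) = T + u
h(P, o) = -15 - 12*o (h(P, o) = -12*o - 15 = -15 - 12*o)
h(-722, y(q(1, -2), -20)) - 1*4456057 = (-15 - 12*(-20 + (15 - 2))) - 1*4456057 = (-15 - 12*(-20 + 13)) - 4456057 = (-15 - 12*(-7)) - 4456057 = (-15 + 84) - 4456057 = 69 - 4456057 = -4455988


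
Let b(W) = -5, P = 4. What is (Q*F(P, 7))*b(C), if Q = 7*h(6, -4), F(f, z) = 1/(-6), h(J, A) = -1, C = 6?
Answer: -35/6 ≈ -5.8333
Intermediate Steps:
F(f, z) = -⅙
Q = -7 (Q = 7*(-1) = -7)
(Q*F(P, 7))*b(C) = -7*(-⅙)*(-5) = (7/6)*(-5) = -35/6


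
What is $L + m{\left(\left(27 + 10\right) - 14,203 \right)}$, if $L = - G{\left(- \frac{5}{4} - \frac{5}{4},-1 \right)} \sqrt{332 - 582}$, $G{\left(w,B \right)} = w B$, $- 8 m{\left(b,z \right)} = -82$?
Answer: $\frac{41}{4} - \frac{25 i \sqrt{10}}{2} \approx 10.25 - 39.528 i$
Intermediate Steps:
$m{\left(b,z \right)} = \frac{41}{4}$ ($m{\left(b,z \right)} = \left(- \frac{1}{8}\right) \left(-82\right) = \frac{41}{4}$)
$G{\left(w,B \right)} = B w$
$L = - \frac{25 i \sqrt{10}}{2}$ ($L = - \left(-1\right) \left(- \frac{5}{4} - \frac{5}{4}\right) \sqrt{332 - 582} = - \left(-1\right) \left(\left(-5\right) \frac{1}{4} - \frac{5}{4}\right) \sqrt{-250} = - \left(-1\right) \left(- \frac{5}{4} - \frac{5}{4}\right) 5 i \sqrt{10} = - \frac{\left(-1\right) \left(-5\right)}{2} \cdot 5 i \sqrt{10} = \left(-1\right) \frac{5}{2} \cdot 5 i \sqrt{10} = - \frac{5 \cdot 5 i \sqrt{10}}{2} = - \frac{25 i \sqrt{10}}{2} \approx - 39.528 i$)
$L + m{\left(\left(27 + 10\right) - 14,203 \right)} = - \frac{25 i \sqrt{10}}{2} + \frac{41}{4} = \frac{41}{4} - \frac{25 i \sqrt{10}}{2}$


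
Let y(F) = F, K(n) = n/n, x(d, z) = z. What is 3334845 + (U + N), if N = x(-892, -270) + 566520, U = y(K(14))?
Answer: 3901096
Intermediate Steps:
K(n) = 1
U = 1
N = 566250 (N = -270 + 566520 = 566250)
3334845 + (U + N) = 3334845 + (1 + 566250) = 3334845 + 566251 = 3901096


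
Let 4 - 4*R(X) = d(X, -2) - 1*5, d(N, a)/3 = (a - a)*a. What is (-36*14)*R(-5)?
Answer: -1134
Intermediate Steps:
d(N, a) = 0 (d(N, a) = 3*((a - a)*a) = 3*(0*a) = 3*0 = 0)
R(X) = 9/4 (R(X) = 1 - (0 - 1*5)/4 = 1 - (0 - 5)/4 = 1 - ¼*(-5) = 1 + 5/4 = 9/4)
(-36*14)*R(-5) = -36*14*(9/4) = -504*9/4 = -1134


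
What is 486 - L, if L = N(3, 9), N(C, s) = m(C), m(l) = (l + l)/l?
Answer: 484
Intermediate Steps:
m(l) = 2 (m(l) = (2*l)/l = 2)
N(C, s) = 2
L = 2
486 - L = 486 - 1*2 = 486 - 2 = 484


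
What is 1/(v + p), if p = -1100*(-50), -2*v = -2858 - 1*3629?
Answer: 2/116487 ≈ 1.7169e-5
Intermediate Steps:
v = 6487/2 (v = -(-2858 - 1*3629)/2 = -(-2858 - 3629)/2 = -½*(-6487) = 6487/2 ≈ 3243.5)
p = 55000 (p = -25*(-2200) = 55000)
1/(v + p) = 1/(6487/2 + 55000) = 1/(116487/2) = 2/116487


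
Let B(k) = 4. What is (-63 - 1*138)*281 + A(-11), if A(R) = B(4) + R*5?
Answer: -56532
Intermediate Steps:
A(R) = 4 + 5*R (A(R) = 4 + R*5 = 4 + 5*R)
(-63 - 1*138)*281 + A(-11) = (-63 - 1*138)*281 + (4 + 5*(-11)) = (-63 - 138)*281 + (4 - 55) = -201*281 - 51 = -56481 - 51 = -56532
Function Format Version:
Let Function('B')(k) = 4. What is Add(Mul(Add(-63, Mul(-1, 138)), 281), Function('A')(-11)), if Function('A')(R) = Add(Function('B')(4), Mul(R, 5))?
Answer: -56532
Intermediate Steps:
Function('A')(R) = Add(4, Mul(5, R)) (Function('A')(R) = Add(4, Mul(R, 5)) = Add(4, Mul(5, R)))
Add(Mul(Add(-63, Mul(-1, 138)), 281), Function('A')(-11)) = Add(Mul(Add(-63, Mul(-1, 138)), 281), Add(4, Mul(5, -11))) = Add(Mul(Add(-63, -138), 281), Add(4, -55)) = Add(Mul(-201, 281), -51) = Add(-56481, -51) = -56532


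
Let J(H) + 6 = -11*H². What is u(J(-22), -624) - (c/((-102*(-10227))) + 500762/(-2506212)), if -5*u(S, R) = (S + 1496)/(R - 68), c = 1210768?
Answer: -21661152590708/10469563832595 ≈ -2.0690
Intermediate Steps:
J(H) = -6 - 11*H²
u(S, R) = -(1496 + S)/(5*(-68 + R)) (u(S, R) = -(S + 1496)/(5*(R - 68)) = -(1496 + S)/(5*(-68 + R)))
u(J(-22), -624) - (c/((-102*(-10227))) + 500762/(-2506212)) = (-1496 - (-6 - 11*(-22)²))/(5*(-68 - 624)) - (1210768/((-102*(-10227))) + 500762/(-2506212)) = (⅕)*(-1496 - (-6 - 11*484))/(-692) - (1210768/1043154 + 500762*(-1/2506212)) = (⅕)*(-1/692)*(-1496 - (-6 - 5324)) - (1210768*(1/1043154) - 250381/1253106) = (⅕)*(-1/692)*(-1496 - 1*(-5330)) - (605384/521577 - 250381/1253106) = (⅕)*(-1/692)*(-1496 + 5330) - 1*23259901921/24207084006 = (⅕)*(-1/692)*3834 - 23259901921/24207084006 = -1917/1730 - 23259901921/24207084006 = -21661152590708/10469563832595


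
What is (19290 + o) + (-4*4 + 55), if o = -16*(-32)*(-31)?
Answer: 3457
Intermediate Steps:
o = -15872 (o = 512*(-31) = -15872)
(19290 + o) + (-4*4 + 55) = (19290 - 15872) + (-4*4 + 55) = 3418 + (-16 + 55) = 3418 + 39 = 3457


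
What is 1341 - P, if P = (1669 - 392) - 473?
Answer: 537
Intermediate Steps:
P = 804 (P = 1277 - 473 = 804)
1341 - P = 1341 - 1*804 = 1341 - 804 = 537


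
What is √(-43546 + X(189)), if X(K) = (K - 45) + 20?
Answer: I*√43382 ≈ 208.28*I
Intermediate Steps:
X(K) = -25 + K (X(K) = (-45 + K) + 20 = -25 + K)
√(-43546 + X(189)) = √(-43546 + (-25 + 189)) = √(-43546 + 164) = √(-43382) = I*√43382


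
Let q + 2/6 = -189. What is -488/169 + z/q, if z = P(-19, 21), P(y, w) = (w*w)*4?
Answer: -292883/23998 ≈ -12.204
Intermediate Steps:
q = -568/3 (q = -1/3 - 189 = -568/3 ≈ -189.33)
P(y, w) = 4*w**2 (P(y, w) = w**2*4 = 4*w**2)
z = 1764 (z = 4*21**2 = 4*441 = 1764)
-488/169 + z/q = -488/169 + 1764/(-568/3) = -488*1/169 + 1764*(-3/568) = -488/169 - 1323/142 = -292883/23998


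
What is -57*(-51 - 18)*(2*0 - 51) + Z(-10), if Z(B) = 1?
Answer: -200582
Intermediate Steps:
-57*(-51 - 18)*(2*0 - 51) + Z(-10) = -57*(-51 - 18)*(2*0 - 51) + 1 = -(-3933)*(0 - 51) + 1 = -(-3933)*(-51) + 1 = -57*3519 + 1 = -200583 + 1 = -200582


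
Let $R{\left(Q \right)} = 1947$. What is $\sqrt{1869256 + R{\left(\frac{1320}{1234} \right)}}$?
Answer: $\sqrt{1871203} \approx 1367.9$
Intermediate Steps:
$\sqrt{1869256 + R{\left(\frac{1320}{1234} \right)}} = \sqrt{1869256 + 1947} = \sqrt{1871203}$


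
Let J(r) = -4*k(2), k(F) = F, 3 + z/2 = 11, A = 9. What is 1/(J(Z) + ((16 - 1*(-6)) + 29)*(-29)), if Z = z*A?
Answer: -1/1487 ≈ -0.00067249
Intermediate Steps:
z = 16 (z = -6 + 2*11 = -6 + 22 = 16)
Z = 144 (Z = 16*9 = 144)
J(r) = -8 (J(r) = -4*2 = -8)
1/(J(Z) + ((16 - 1*(-6)) + 29)*(-29)) = 1/(-8 + ((16 - 1*(-6)) + 29)*(-29)) = 1/(-8 + ((16 + 6) + 29)*(-29)) = 1/(-8 + (22 + 29)*(-29)) = 1/(-8 + 51*(-29)) = 1/(-8 - 1479) = 1/(-1487) = -1/1487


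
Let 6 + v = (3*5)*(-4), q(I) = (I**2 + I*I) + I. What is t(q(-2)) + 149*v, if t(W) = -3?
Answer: -9837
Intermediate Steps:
q(I) = I + 2*I**2 (q(I) = (I**2 + I**2) + I = 2*I**2 + I = I + 2*I**2)
v = -66 (v = -6 + (3*5)*(-4) = -6 + 15*(-4) = -6 - 60 = -66)
t(q(-2)) + 149*v = -3 + 149*(-66) = -3 - 9834 = -9837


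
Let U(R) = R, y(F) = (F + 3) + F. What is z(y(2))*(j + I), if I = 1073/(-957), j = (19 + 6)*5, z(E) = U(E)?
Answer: 28616/33 ≈ 867.15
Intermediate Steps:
y(F) = 3 + 2*F (y(F) = (3 + F) + F = 3 + 2*F)
z(E) = E
j = 125 (j = 25*5 = 125)
I = -37/33 (I = 1073*(-1/957) = -37/33 ≈ -1.1212)
z(y(2))*(j + I) = (3 + 2*2)*(125 - 37/33) = (3 + 4)*(4088/33) = 7*(4088/33) = 28616/33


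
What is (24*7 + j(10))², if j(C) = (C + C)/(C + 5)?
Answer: 258064/9 ≈ 28674.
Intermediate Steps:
j(C) = 2*C/(5 + C) (j(C) = (2*C)/(5 + C) = 2*C/(5 + C))
(24*7 + j(10))² = (24*7 + 2*10/(5 + 10))² = (168 + 2*10/15)² = (168 + 2*10*(1/15))² = (168 + 4/3)² = (508/3)² = 258064/9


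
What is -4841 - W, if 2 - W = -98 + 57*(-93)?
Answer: -10242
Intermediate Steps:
W = 5401 (W = 2 - (-98 + 57*(-93)) = 2 - (-98 - 5301) = 2 - 1*(-5399) = 2 + 5399 = 5401)
-4841 - W = -4841 - 1*5401 = -4841 - 5401 = -10242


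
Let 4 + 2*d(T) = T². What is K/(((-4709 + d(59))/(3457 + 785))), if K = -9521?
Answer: 80776164/5941 ≈ 13596.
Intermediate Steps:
d(T) = -2 + T²/2
K/(((-4709 + d(59))/(3457 + 785))) = -9521*(3457 + 785)/(-4709 + (-2 + (½)*59²)) = -9521*4242/(-4709 + (-2 + (½)*3481)) = -9521*4242/(-4709 + (-2 + 3481/2)) = -9521*4242/(-4709 + 3477/2) = -9521/((-5941/2*1/4242)) = -9521/(-5941/8484) = -9521*(-8484/5941) = 80776164/5941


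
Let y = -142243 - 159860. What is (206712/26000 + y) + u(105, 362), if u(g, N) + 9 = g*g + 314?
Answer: -944986411/3250 ≈ -2.9077e+5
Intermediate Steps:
u(g, N) = 305 + g² (u(g, N) = -9 + (g*g + 314) = -9 + (g² + 314) = -9 + (314 + g²) = 305 + g²)
y = -302103
(206712/26000 + y) + u(105, 362) = (206712/26000 - 302103) + (305 + 105²) = (206712*(1/26000) - 302103) + (305 + 11025) = (25839/3250 - 302103) + 11330 = -981808911/3250 + 11330 = -944986411/3250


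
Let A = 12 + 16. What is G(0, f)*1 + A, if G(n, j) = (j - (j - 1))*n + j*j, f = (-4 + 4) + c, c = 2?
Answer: 32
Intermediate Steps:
A = 28
f = 2 (f = (-4 + 4) + 2 = 0 + 2 = 2)
G(n, j) = n + j**2 (G(n, j) = (j - (-1 + j))*n + j**2 = (j + (1 - j))*n + j**2 = 1*n + j**2 = n + j**2)
G(0, f)*1 + A = (0 + 2**2)*1 + 28 = (0 + 4)*1 + 28 = 4*1 + 28 = 4 + 28 = 32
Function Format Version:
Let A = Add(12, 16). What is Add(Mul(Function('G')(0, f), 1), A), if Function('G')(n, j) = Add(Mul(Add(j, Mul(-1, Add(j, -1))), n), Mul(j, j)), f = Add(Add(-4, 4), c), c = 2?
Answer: 32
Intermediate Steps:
A = 28
f = 2 (f = Add(Add(-4, 4), 2) = Add(0, 2) = 2)
Function('G')(n, j) = Add(n, Pow(j, 2)) (Function('G')(n, j) = Add(Mul(Add(j, Mul(-1, Add(-1, j))), n), Pow(j, 2)) = Add(Mul(Add(j, Add(1, Mul(-1, j))), n), Pow(j, 2)) = Add(Mul(1, n), Pow(j, 2)) = Add(n, Pow(j, 2)))
Add(Mul(Function('G')(0, f), 1), A) = Add(Mul(Add(0, Pow(2, 2)), 1), 28) = Add(Mul(Add(0, 4), 1), 28) = Add(Mul(4, 1), 28) = Add(4, 28) = 32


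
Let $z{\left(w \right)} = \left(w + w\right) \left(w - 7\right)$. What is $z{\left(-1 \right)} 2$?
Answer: $32$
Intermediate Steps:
$z{\left(w \right)} = 2 w \left(-7 + w\right)$
$z{\left(-1 \right)} 2 = 2 \left(-1\right) \left(-7 - 1\right) 2 = 2 \left(-1\right) \left(-8\right) 2 = 16 \cdot 2 = 32$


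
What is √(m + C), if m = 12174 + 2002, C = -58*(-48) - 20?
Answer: 22*√35 ≈ 130.15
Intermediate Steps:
C = 2764 (C = 2784 - 20 = 2764)
m = 14176
√(m + C) = √(14176 + 2764) = √16940 = 22*√35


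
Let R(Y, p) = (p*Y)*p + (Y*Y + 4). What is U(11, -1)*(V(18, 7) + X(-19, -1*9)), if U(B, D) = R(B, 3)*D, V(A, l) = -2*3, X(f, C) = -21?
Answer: 6048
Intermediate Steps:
V(A, l) = -6
R(Y, p) = 4 + Y² + Y*p² (R(Y, p) = (Y*p)*p + (Y² + 4) = Y*p² + (4 + Y²) = 4 + Y² + Y*p²)
U(B, D) = D*(4 + B² + 9*B) (U(B, D) = (4 + B² + B*3²)*D = (4 + B² + B*9)*D = (4 + B² + 9*B)*D = D*(4 + B² + 9*B))
U(11, -1)*(V(18, 7) + X(-19, -1*9)) = (-(4 + 11² + 9*11))*(-6 - 21) = -(4 + 121 + 99)*(-27) = -1*224*(-27) = -224*(-27) = 6048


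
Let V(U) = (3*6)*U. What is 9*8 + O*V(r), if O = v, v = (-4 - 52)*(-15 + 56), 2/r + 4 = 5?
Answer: -82584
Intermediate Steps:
r = 2 (r = 2/(-4 + 5) = 2/1 = 2*1 = 2)
V(U) = 18*U
v = -2296 (v = -56*41 = -2296)
O = -2296
9*8 + O*V(r) = 9*8 - 41328*2 = 72 - 2296*36 = 72 - 82656 = -82584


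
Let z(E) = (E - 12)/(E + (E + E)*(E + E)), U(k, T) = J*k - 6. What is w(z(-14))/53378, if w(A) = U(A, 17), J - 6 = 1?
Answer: -343/2935790 ≈ -0.00011683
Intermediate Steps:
J = 7 (J = 6 + 1 = 7)
U(k, T) = -6 + 7*k (U(k, T) = 7*k - 6 = -6 + 7*k)
z(E) = (-12 + E)/(E + 4*E**2) (z(E) = (-12 + E)/(E + (2*E)*(2*E)) = (-12 + E)/(E + 4*E**2))
w(A) = -6 + 7*A
w(z(-14))/53378 = (-6 + 7*((-12 - 14)/((-14)*(1 + 4*(-14)))))/53378 = (-6 + 7*(-1/14*(-26)/(1 - 56)))*(1/53378) = (-6 + 7*(-1/14*(-26)/(-55)))*(1/53378) = (-6 + 7*(-1/14*(-1/55)*(-26)))*(1/53378) = (-6 + 7*(-13/385))*(1/53378) = (-6 - 13/55)*(1/53378) = -343/55*1/53378 = -343/2935790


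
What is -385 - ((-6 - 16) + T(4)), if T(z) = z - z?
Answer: -363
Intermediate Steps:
T(z) = 0
-385 - ((-6 - 16) + T(4)) = -385 - ((-6 - 16) + 0) = -385 - (-22 + 0) = -385 - 1*(-22) = -385 + 22 = -363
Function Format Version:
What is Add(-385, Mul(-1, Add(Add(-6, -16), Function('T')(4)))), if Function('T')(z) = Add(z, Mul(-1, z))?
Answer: -363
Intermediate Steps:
Function('T')(z) = 0
Add(-385, Mul(-1, Add(Add(-6, -16), Function('T')(4)))) = Add(-385, Mul(-1, Add(Add(-6, -16), 0))) = Add(-385, Mul(-1, Add(-22, 0))) = Add(-385, Mul(-1, -22)) = Add(-385, 22) = -363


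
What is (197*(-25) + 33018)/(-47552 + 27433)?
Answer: -28093/20119 ≈ -1.3963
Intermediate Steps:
(197*(-25) + 33018)/(-47552 + 27433) = (-4925 + 33018)/(-20119) = 28093*(-1/20119) = -28093/20119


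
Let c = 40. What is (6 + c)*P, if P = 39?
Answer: 1794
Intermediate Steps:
(6 + c)*P = (6 + 40)*39 = 46*39 = 1794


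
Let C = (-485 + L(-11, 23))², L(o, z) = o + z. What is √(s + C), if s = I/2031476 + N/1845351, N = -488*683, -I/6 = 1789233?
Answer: √87335444040076209047762727782/624797711346 ≈ 472.99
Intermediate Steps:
I = -10735398 (I = -6*1789233 = -10735398)
N = -333304
C = 223729 (C = (-485 + (-11 + 23))² = (-485 + 12)² = (-473)² = 223729)
s = -10243838255701/1874393134038 (s = -10735398/2031476 - 333304/1845351 = -10735398*1/2031476 - 333304*1/1845351 = -5367699/1015738 - 333304/1845351 = -10243838255701/1874393134038 ≈ -5.4651)
√(s + C) = √(-10243838255701/1874393134038 + 223729) = √(419345857646932001/1874393134038) = √87335444040076209047762727782/624797711346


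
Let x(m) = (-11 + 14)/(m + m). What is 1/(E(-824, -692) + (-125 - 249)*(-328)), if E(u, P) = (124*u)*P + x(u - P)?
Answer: 88/6232904831 ≈ 1.4119e-8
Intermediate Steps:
x(m) = 3/(2*m) (x(m) = 3/((2*m)) = 3*(1/(2*m)) = 3/(2*m))
E(u, P) = 3/(2*(u - P)) + 124*P*u (E(u, P) = (124*u)*P + 3/(2*(u - P)) = 124*P*u + 3/(2*(u - P)) = 3/(2*(u - P)) + 124*P*u)
1/(E(-824, -692) + (-125 - 249)*(-328)) = 1/((-3/2 + 124*(-692)*(-824)*(-692 - 1*(-824)))/(-692 - 1*(-824)) + (-125 - 249)*(-328)) = 1/((-3/2 + 124*(-692)*(-824)*(-692 + 824))/(-692 + 824) - 374*(-328)) = 1/((-3/2 + 124*(-692)*(-824)*132)/132 + 122672) = 1/((-3/2 + 9333164544)/132 + 122672) = 1/((1/132)*(18666329085/2) + 122672) = 1/(6222109695/88 + 122672) = 1/(6232904831/88) = 88/6232904831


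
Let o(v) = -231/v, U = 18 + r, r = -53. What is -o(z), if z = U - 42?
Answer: -3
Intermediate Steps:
U = -35 (U = 18 - 53 = -35)
z = -77 (z = -35 - 42 = -77)
-o(z) = -(-231)/(-77) = -(-231)*(-1)/77 = -1*3 = -3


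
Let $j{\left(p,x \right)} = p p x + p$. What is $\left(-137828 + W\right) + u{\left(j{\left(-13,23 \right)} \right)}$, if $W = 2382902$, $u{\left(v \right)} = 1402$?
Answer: $2246476$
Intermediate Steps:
$j{\left(p,x \right)} = p + x p^{2}$ ($j{\left(p,x \right)} = p^{2} x + p = x p^{2} + p = p + x p^{2}$)
$\left(-137828 + W\right) + u{\left(j{\left(-13,23 \right)} \right)} = \left(-137828 + 2382902\right) + 1402 = 2245074 + 1402 = 2246476$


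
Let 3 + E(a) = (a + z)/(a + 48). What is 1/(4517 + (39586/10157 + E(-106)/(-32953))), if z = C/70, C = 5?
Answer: 38825620036/175526646470543 ≈ 0.00022119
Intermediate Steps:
z = 1/14 (z = 5/70 = 5*(1/70) = 1/14 ≈ 0.071429)
E(a) = -3 + (1/14 + a)/(48 + a) (E(a) = -3 + (a + 1/14)/(a + 48) = -3 + (1/14 + a)/(48 + a))
1/(4517 + (39586/10157 + E(-106)/(-32953))) = 1/(4517 + (39586/10157 + ((-2015 - 28*(-106))/(14*(48 - 106)))/(-32953))) = 1/(4517 + (39586*(1/10157) + ((1/14)*(-2015 + 2968)/(-58))*(-1/32953))) = 1/(4517 + (39586/10157 + ((1/14)*(-1/58)*953)*(-1/32953))) = 1/(4517 + (39586/10157 - 953/812*(-1/32953))) = 1/(4517 + (39586/10157 + 953/26757836)) = 1/(4517 + 151320767931/38825620036) = 1/(175526646470543/38825620036) = 38825620036/175526646470543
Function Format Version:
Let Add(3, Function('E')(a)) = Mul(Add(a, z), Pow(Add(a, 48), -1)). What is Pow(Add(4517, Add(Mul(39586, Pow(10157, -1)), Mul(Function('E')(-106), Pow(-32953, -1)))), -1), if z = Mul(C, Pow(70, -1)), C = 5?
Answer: Rational(38825620036, 175526646470543) ≈ 0.00022119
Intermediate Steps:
z = Rational(1, 14) (z = Mul(5, Pow(70, -1)) = Mul(5, Rational(1, 70)) = Rational(1, 14) ≈ 0.071429)
Function('E')(a) = Add(-3, Mul(Pow(Add(48, a), -1), Add(Rational(1, 14), a))) (Function('E')(a) = Add(-3, Mul(Add(a, Rational(1, 14)), Pow(Add(a, 48), -1))) = Add(-3, Mul(Add(Rational(1, 14), a), Pow(Add(48, a), -1))) = Add(-3, Mul(Pow(Add(48, a), -1), Add(Rational(1, 14), a))))
Pow(Add(4517, Add(Mul(39586, Pow(10157, -1)), Mul(Function('E')(-106), Pow(-32953, -1)))), -1) = Pow(Add(4517, Add(Mul(39586, Pow(10157, -1)), Mul(Mul(Rational(1, 14), Pow(Add(48, -106), -1), Add(-2015, Mul(-28, -106))), Pow(-32953, -1)))), -1) = Pow(Add(4517, Add(Mul(39586, Rational(1, 10157)), Mul(Mul(Rational(1, 14), Pow(-58, -1), Add(-2015, 2968)), Rational(-1, 32953)))), -1) = Pow(Add(4517, Add(Rational(39586, 10157), Mul(Mul(Rational(1, 14), Rational(-1, 58), 953), Rational(-1, 32953)))), -1) = Pow(Add(4517, Add(Rational(39586, 10157), Mul(Rational(-953, 812), Rational(-1, 32953)))), -1) = Pow(Add(4517, Add(Rational(39586, 10157), Rational(953, 26757836))), -1) = Pow(Add(4517, Rational(151320767931, 38825620036)), -1) = Pow(Rational(175526646470543, 38825620036), -1) = Rational(38825620036, 175526646470543)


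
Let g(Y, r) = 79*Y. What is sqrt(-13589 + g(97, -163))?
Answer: I*sqrt(5926) ≈ 76.98*I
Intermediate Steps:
sqrt(-13589 + g(97, -163)) = sqrt(-13589 + 79*97) = sqrt(-13589 + 7663) = sqrt(-5926) = I*sqrt(5926)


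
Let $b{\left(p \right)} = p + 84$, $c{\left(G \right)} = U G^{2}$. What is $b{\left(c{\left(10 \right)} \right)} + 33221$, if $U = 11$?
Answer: $34405$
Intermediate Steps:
$c{\left(G \right)} = 11 G^{2}$
$b{\left(p \right)} = 84 + p$
$b{\left(c{\left(10 \right)} \right)} + 33221 = \left(84 + 11 \cdot 10^{2}\right) + 33221 = \left(84 + 11 \cdot 100\right) + 33221 = \left(84 + 1100\right) + 33221 = 1184 + 33221 = 34405$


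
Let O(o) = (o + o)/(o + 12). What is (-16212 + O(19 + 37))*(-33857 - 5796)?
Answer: 10927415128/17 ≈ 6.4279e+8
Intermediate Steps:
O(o) = 2*o/(12 + o) (O(o) = (2*o)/(12 + o) = 2*o/(12 + o))
(-16212 + O(19 + 37))*(-33857 - 5796) = (-16212 + 2*(19 + 37)/(12 + (19 + 37)))*(-33857 - 5796) = (-16212 + 2*56/(12 + 56))*(-39653) = (-16212 + 2*56/68)*(-39653) = (-16212 + 2*56*(1/68))*(-39653) = (-16212 + 28/17)*(-39653) = -275576/17*(-39653) = 10927415128/17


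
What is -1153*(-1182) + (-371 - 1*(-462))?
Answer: 1362937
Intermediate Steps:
-1153*(-1182) + (-371 - 1*(-462)) = 1362846 + (-371 + 462) = 1362846 + 91 = 1362937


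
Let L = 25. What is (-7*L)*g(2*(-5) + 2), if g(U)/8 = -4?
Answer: 5600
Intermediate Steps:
g(U) = -32 (g(U) = 8*(-4) = -32)
(-7*L)*g(2*(-5) + 2) = -7*25*(-32) = -175*(-32) = 5600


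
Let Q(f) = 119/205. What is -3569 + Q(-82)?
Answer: -731526/205 ≈ -3568.4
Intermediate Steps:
Q(f) = 119/205 (Q(f) = 119*(1/205) = 119/205)
-3569 + Q(-82) = -3569 + 119/205 = -731526/205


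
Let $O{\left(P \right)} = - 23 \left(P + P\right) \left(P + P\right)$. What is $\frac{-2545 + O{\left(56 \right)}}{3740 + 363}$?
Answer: $- \frac{291057}{4103} \approx -70.938$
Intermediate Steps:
$O{\left(P \right)} = - 92 P^{2}$ ($O{\left(P \right)} = - 23 \cdot 2 P 2 P = - 23 \cdot 4 P^{2} = - 92 P^{2}$)
$\frac{-2545 + O{\left(56 \right)}}{3740 + 363} = \frac{-2545 - 92 \cdot 56^{2}}{3740 + 363} = \frac{-2545 - 288512}{4103} = \left(-2545 - 288512\right) \frac{1}{4103} = \left(-291057\right) \frac{1}{4103} = - \frac{291057}{4103}$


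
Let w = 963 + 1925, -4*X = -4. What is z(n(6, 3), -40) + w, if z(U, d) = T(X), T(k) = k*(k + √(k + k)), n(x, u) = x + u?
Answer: 2889 + √2 ≈ 2890.4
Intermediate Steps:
X = 1 (X = -¼*(-4) = 1)
n(x, u) = u + x
T(k) = k*(k + √2*√k) (T(k) = k*(k + √(2*k)) = k*(k + √2*√k))
z(U, d) = 1 + √2 (z(U, d) = 1² + √2*1^(3/2) = 1 + √2*1 = 1 + √2)
w = 2888
z(n(6, 3), -40) + w = (1 + √2) + 2888 = 2889 + √2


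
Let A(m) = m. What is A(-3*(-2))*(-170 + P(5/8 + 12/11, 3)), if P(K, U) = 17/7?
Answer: -7038/7 ≈ -1005.4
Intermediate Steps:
P(K, U) = 17/7 (P(K, U) = 17*(1/7) = 17/7)
A(-3*(-2))*(-170 + P(5/8 + 12/11, 3)) = (-3*(-2))*(-170 + 17/7) = 6*(-1173/7) = -7038/7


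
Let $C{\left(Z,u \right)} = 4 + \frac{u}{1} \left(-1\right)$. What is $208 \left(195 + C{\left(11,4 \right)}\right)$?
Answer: $40560$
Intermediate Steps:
$C{\left(Z,u \right)} = 4 - u$ ($C{\left(Z,u \right)} = 4 + u 1 \left(-1\right) = 4 + u \left(-1\right) = 4 - u$)
$208 \left(195 + C{\left(11,4 \right)}\right) = 208 \left(195 + \left(4 - 4\right)\right) = 208 \left(195 + 0\right) = 208 \cdot 195 = 40560$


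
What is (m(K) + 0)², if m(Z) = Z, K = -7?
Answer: 49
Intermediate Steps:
(m(K) + 0)² = (-7 + 0)² = (-7)² = 49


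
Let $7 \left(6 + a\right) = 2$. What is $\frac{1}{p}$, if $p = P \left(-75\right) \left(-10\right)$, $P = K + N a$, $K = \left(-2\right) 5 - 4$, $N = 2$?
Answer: $- \frac{7}{133500} \approx -5.2434 \cdot 10^{-5}$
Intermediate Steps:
$K = -14$ ($K = -10 - 4 = -14$)
$a = - \frac{40}{7}$ ($a = -6 + \frac{1}{7} \cdot 2 = -6 + \frac{2}{7} = - \frac{40}{7} \approx -5.7143$)
$P = - \frac{178}{7}$ ($P = -14 + 2 \left(- \frac{40}{7}\right) = -14 - \frac{80}{7} = - \frac{178}{7} \approx -25.429$)
$p = - \frac{133500}{7}$ ($p = \left(- \frac{178}{7}\right) \left(-75\right) \left(-10\right) = \frac{13350}{7} \left(-10\right) = - \frac{133500}{7} \approx -19071.0$)
$\frac{1}{p} = \frac{1}{- \frac{133500}{7}} = - \frac{7}{133500}$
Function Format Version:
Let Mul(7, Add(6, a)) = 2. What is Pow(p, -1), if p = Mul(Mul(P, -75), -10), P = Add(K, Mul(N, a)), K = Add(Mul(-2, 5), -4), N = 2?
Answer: Rational(-7, 133500) ≈ -5.2434e-5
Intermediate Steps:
K = -14 (K = Add(-10, -4) = -14)
a = Rational(-40, 7) (a = Add(-6, Mul(Rational(1, 7), 2)) = Add(-6, Rational(2, 7)) = Rational(-40, 7) ≈ -5.7143)
P = Rational(-178, 7) (P = Add(-14, Mul(2, Rational(-40, 7))) = Add(-14, Rational(-80, 7)) = Rational(-178, 7) ≈ -25.429)
p = Rational(-133500, 7) (p = Mul(Mul(Rational(-178, 7), -75), -10) = Mul(Rational(13350, 7), -10) = Rational(-133500, 7) ≈ -19071.)
Pow(p, -1) = Pow(Rational(-133500, 7), -1) = Rational(-7, 133500)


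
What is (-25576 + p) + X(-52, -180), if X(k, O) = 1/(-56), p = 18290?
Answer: -408017/56 ≈ -7286.0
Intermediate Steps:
X(k, O) = -1/56
(-25576 + p) + X(-52, -180) = (-25576 + 18290) - 1/56 = -7286 - 1/56 = -408017/56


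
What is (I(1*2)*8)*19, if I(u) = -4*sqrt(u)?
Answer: -608*sqrt(2) ≈ -859.84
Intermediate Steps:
(I(1*2)*8)*19 = (-4*sqrt(2)*8)*19 = -32*sqrt(2)*19 = -608*sqrt(2)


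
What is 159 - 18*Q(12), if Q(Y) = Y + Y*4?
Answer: -921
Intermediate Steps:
Q(Y) = 5*Y (Q(Y) = Y + 4*Y = 5*Y)
159 - 18*Q(12) = 159 - 90*12 = 159 - 18*60 = 159 - 1080 = -921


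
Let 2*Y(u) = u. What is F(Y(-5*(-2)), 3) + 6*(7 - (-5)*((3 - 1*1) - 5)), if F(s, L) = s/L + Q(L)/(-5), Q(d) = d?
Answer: -704/15 ≈ -46.933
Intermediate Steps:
Y(u) = u/2
F(s, L) = -L/5 + s/L (F(s, L) = s/L + L/(-5) = s/L + L*(-1/5) = s/L - L/5 = -L/5 + s/L)
F(Y(-5*(-2)), 3) + 6*(7 - (-5)*((3 - 1*1) - 5)) = (-1/5*3 + ((-5*(-2))/2)/3) + 6*(7 - (-5)*((3 - 1*1) - 5)) = (-3/5 + ((1/2)*10)*(1/3)) + 6*(7 - (-5)*((3 - 1) - 5)) = (-3/5 + 5*(1/3)) + 6*(7 - (-5)*(2 - 5)) = (-3/5 + 5/3) + 6*(7 - (-5)*(-3)) = 16/15 + 6*(7 - 1*15) = 16/15 + 6*(7 - 15) = 16/15 + 6*(-8) = 16/15 - 48 = -704/15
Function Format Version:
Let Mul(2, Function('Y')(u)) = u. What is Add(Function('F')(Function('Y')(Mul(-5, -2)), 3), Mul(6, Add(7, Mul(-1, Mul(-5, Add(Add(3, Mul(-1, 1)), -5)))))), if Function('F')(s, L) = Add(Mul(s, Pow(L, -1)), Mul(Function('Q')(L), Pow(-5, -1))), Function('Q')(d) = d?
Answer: Rational(-704, 15) ≈ -46.933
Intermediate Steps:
Function('Y')(u) = Mul(Rational(1, 2), u)
Function('F')(s, L) = Add(Mul(Rational(-1, 5), L), Mul(s, Pow(L, -1))) (Function('F')(s, L) = Add(Mul(s, Pow(L, -1)), Mul(L, Pow(-5, -1))) = Add(Mul(s, Pow(L, -1)), Mul(L, Rational(-1, 5))) = Add(Mul(s, Pow(L, -1)), Mul(Rational(-1, 5), L)) = Add(Mul(Rational(-1, 5), L), Mul(s, Pow(L, -1))))
Add(Function('F')(Function('Y')(Mul(-5, -2)), 3), Mul(6, Add(7, Mul(-1, Mul(-5, Add(Add(3, Mul(-1, 1)), -5)))))) = Add(Add(Mul(Rational(-1, 5), 3), Mul(Mul(Rational(1, 2), Mul(-5, -2)), Pow(3, -1))), Mul(6, Add(7, Mul(-1, Mul(-5, Add(Add(3, Mul(-1, 1)), -5)))))) = Add(Add(Rational(-3, 5), Mul(Mul(Rational(1, 2), 10), Rational(1, 3))), Mul(6, Add(7, Mul(-1, Mul(-5, Add(Add(3, -1), -5)))))) = Add(Add(Rational(-3, 5), Mul(5, Rational(1, 3))), Mul(6, Add(7, Mul(-1, Mul(-5, Add(2, -5)))))) = Add(Add(Rational(-3, 5), Rational(5, 3)), Mul(6, Add(7, Mul(-1, Mul(-5, -3))))) = Add(Rational(16, 15), Mul(6, Add(7, Mul(-1, 15)))) = Add(Rational(16, 15), Mul(6, Add(7, -15))) = Add(Rational(16, 15), Mul(6, -8)) = Add(Rational(16, 15), -48) = Rational(-704, 15)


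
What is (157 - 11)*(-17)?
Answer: -2482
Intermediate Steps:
(157 - 11)*(-17) = 146*(-17) = -2482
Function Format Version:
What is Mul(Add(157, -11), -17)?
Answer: -2482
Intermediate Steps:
Mul(Add(157, -11), -17) = Mul(146, -17) = -2482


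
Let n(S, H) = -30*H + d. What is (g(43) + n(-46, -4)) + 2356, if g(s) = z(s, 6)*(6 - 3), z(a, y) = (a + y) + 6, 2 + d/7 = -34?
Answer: 2389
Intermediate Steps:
d = -252 (d = -14 + 7*(-34) = -14 - 238 = -252)
n(S, H) = -252 - 30*H (n(S, H) = -30*H - 252 = -252 - 30*H)
z(a, y) = 6 + a + y
g(s) = 36 + 3*s (g(s) = (6 + s + 6)*(6 - 3) = (12 + s)*3 = 36 + 3*s)
(g(43) + n(-46, -4)) + 2356 = ((36 + 3*43) + (-252 - 30*(-4))) + 2356 = ((36 + 129) + (-252 + 120)) + 2356 = (165 - 132) + 2356 = 33 + 2356 = 2389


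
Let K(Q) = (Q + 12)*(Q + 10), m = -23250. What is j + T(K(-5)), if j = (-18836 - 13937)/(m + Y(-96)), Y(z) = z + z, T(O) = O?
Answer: 853243/23442 ≈ 36.398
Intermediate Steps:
K(Q) = (10 + Q)*(12 + Q) (K(Q) = (12 + Q)*(10 + Q) = (10 + Q)*(12 + Q))
Y(z) = 2*z
j = 32773/23442 (j = (-18836 - 13937)/(-23250 + 2*(-96)) = -32773/(-23250 - 192) = -32773/(-23442) = -32773*(-1/23442) = 32773/23442 ≈ 1.3980)
j + T(K(-5)) = 32773/23442 + (120 + (-5)² + 22*(-5)) = 32773/23442 + (120 + 25 - 110) = 32773/23442 + 35 = 853243/23442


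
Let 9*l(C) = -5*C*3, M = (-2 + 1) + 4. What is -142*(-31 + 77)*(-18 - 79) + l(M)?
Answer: 633599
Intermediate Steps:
M = 3 (M = -1 + 4 = 3)
l(C) = -5*C/3 (l(C) = (-5*C*3)/9 = (-15*C)/9 = -5*C/3)
-142*(-31 + 77)*(-18 - 79) + l(M) = -142*(-31 + 77)*(-18 - 79) - 5/3*3 = -6532*(-97) - 5 = -142*(-4462) - 5 = 633604 - 5 = 633599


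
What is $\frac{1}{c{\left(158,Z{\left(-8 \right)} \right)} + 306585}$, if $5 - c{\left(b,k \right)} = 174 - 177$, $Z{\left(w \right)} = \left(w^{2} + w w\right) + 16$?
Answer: $\frac{1}{306593} \approx 3.2617 \cdot 10^{-6}$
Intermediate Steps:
$Z{\left(w \right)} = 16 + 2 w^{2}$ ($Z{\left(w \right)} = \left(w^{2} + w^{2}\right) + 16 = 2 w^{2} + 16 = 16 + 2 w^{2}$)
$c{\left(b,k \right)} = 8$ ($c{\left(b,k \right)} = 5 - \left(174 - 177\right) = 5 - -3 = 5 + 3 = 8$)
$\frac{1}{c{\left(158,Z{\left(-8 \right)} \right)} + 306585} = \frac{1}{8 + 306585} = \frac{1}{306593}$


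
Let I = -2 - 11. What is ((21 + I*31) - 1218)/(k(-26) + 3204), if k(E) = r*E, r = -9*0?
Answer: -400/801 ≈ -0.49938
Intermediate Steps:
I = -13
r = 0
k(E) = 0 (k(E) = 0*E = 0)
((21 + I*31) - 1218)/(k(-26) + 3204) = ((21 - 13*31) - 1218)/(0 + 3204) = ((21 - 403) - 1218)/3204 = (-382 - 1218)*(1/3204) = -1600*1/3204 = -400/801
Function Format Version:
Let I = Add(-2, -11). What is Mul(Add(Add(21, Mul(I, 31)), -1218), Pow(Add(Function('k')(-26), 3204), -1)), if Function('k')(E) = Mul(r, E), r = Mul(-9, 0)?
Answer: Rational(-400, 801) ≈ -0.49938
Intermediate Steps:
I = -13
r = 0
Function('k')(E) = 0 (Function('k')(E) = Mul(0, E) = 0)
Mul(Add(Add(21, Mul(I, 31)), -1218), Pow(Add(Function('k')(-26), 3204), -1)) = Mul(Add(Add(21, Mul(-13, 31)), -1218), Pow(Add(0, 3204), -1)) = Mul(Add(Add(21, -403), -1218), Pow(3204, -1)) = Mul(Add(-382, -1218), Rational(1, 3204)) = Mul(-1600, Rational(1, 3204)) = Rational(-400, 801)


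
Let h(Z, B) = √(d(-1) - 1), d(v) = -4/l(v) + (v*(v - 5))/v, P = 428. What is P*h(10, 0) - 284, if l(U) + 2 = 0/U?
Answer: -284 + 428*I*√5 ≈ -284.0 + 957.04*I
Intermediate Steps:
l(U) = -2 (l(U) = -2 + 0/U = -2 + 0 = -2)
d(v) = -3 + v (d(v) = -4/(-2) + (v*(v - 5))/v = -4*(-½) + (v*(-5 + v))/v = 2 + (-5 + v) = -3 + v)
h(Z, B) = I*√5 (h(Z, B) = √((-3 - 1) - 1) = √(-4 - 1) = √(-5) = I*√5)
P*h(10, 0) - 284 = 428*(I*√5) - 284 = 428*I*√5 - 284 = -284 + 428*I*√5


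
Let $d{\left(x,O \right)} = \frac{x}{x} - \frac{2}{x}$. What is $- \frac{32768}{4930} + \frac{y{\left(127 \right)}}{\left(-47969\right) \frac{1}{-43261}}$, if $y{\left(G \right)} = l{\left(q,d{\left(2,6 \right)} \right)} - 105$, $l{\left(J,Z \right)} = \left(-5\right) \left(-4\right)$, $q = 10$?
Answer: $- \frac{9850185121}{118243585} \approx -83.304$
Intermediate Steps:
$d{\left(x,O \right)} = 1 - \frac{2}{x}$
$l{\left(J,Z \right)} = 20$
$y{\left(G \right)} = -85$ ($y{\left(G \right)} = 20 - 105 = -85$)
$- \frac{32768}{4930} + \frac{y{\left(127 \right)}}{\left(-47969\right) \frac{1}{-43261}} = - \frac{32768}{4930} - \frac{85}{\left(-47969\right) \frac{1}{-43261}} = \left(-32768\right) \frac{1}{4930} - \frac{85}{\left(-47969\right) \left(- \frac{1}{43261}\right)} = - \frac{16384}{2465} - \frac{85}{\frac{47969}{43261}} = - \frac{16384}{2465} - \frac{3677185}{47969} = - \frac{9850185121}{118243585}$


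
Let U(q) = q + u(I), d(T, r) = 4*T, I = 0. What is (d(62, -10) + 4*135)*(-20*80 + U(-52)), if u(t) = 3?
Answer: -1299412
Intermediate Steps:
U(q) = 3 + q (U(q) = q + 3 = 3 + q)
(d(62, -10) + 4*135)*(-20*80 + U(-52)) = (4*62 + 4*135)*(-20*80 + (3 - 52)) = (248 + 540)*(-1600 - 49) = 788*(-1649) = -1299412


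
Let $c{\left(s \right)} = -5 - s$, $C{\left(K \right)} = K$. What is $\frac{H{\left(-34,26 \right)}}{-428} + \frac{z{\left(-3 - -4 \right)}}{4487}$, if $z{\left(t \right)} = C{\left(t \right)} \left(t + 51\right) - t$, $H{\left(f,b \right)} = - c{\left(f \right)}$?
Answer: $\frac{151951}{1920436} \approx 0.079123$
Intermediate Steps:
$H{\left(f,b \right)} = 5 + f$ ($H{\left(f,b \right)} = - (-5 - f) = 5 + f$)
$z{\left(t \right)} = - t + t \left(51 + t\right)$ ($z{\left(t \right)} = t \left(t + 51\right) - t = t \left(51 + t\right) - t = - t + t \left(51 + t\right)$)
$\frac{H{\left(-34,26 \right)}}{-428} + \frac{z{\left(-3 - -4 \right)}}{4487} = \frac{5 - 34}{-428} + \frac{\left(-3 - -4\right) \left(50 - -1\right)}{4487} = \left(-29\right) \left(- \frac{1}{428}\right) + \left(-3 + 4\right) \left(50 + \left(-3 + 4\right)\right) \frac{1}{4487} = \frac{29}{428} + 1 \left(50 + 1\right) \frac{1}{4487} = \frac{29}{428} + 1 \cdot 51 \cdot \frac{1}{4487} = \frac{29}{428} + 51 \cdot \frac{1}{4487} = \frac{29}{428} + \frac{51}{4487} = \frac{151951}{1920436}$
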